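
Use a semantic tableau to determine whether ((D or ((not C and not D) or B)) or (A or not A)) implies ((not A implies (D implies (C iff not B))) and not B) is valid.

Not valid

Assume the negation and expand:
Initial set: {not (((D or ((not C and not D) or B)) or (A or not A)) implies ((not A implies (D implies (C iff not B))) and not B))}.
not (((D or ((not C and not D) or B)) or (A or not A)) implies ((not A implies (D implies (C iff not B))) and not B)): α-rule — add ((D or ((not C and not D) or B)) or (A or not A)), not ((not A implies (D implies (C iff not B))) and not B).
((D or ((not C and not D) or B)) or (A or not A)): β-rule — branch into (D or ((not C and not D) or B))  //  (A or not A).
  branch 1 (add (D or ((not C and not D) or B))):
    not ((not A implies (D implies (C iff not B))) and not B): β-rule — branch into not (not A implies (D implies (C iff not B)))  //  not not B.
      branch 1.1 (add not (not A implies (D implies (C iff not B)))):
        not (not A implies (D implies (C iff not B))): α-rule — add not A, not (D implies (C iff not B)).
        not (D implies (C iff not B)): α-rule — add D, not (C iff not B).
        (D or ((not C and not D) or B)): β-rule — branch into D  //  ((not C and not D) or B).
          branch 1.1.1 (add D):
            not (C iff not B): β-rule — branch into C, not not B  //  not C, not B.
              branch 1.1.1.1 (add C, not not B):
                ○ open, literals {A=0, B=1, C=1, D=1}.
              branch 1.1.1.2 (add not C, not B):
                ○ open, literals {A=0, B=0, C=0, D=1}.
          branch 1.1.2 (add ((not C and not D) or B)):
            not (C iff not B): β-rule — branch into C, not not B  //  not C, not B.
              branch 1.1.2.1 (add C, not not B):
                ((not C and not D) or B): β-rule — branch into (not C and not D)  //  B.
                  branch 1.1.2.1.1 (add (not C and not D)):
                    (not C and not D): α-rule — add not C, not D.
                    × closes — contains both C and not C.
                  branch 1.1.2.1.2 (add B):
                    ○ open, literals {A=0, B=1, C=1, D=1}.
              branch 1.1.2.2 (add not C, not B):
                ((not C and not D) or B): β-rule — branch into (not C and not D)  //  B.
                  branch 1.1.2.2.1 (add (not C and not D)):
                    (not C and not D): α-rule — add not C, not D.
                    × closes — contains both D and not D.
                  branch 1.1.2.2.2 (add B):
                    × closes — contains both B and not B.
      branch 1.2 (add not not B):
        (D or ((not C and not D) or B)): β-rule — branch into D  //  ((not C and not D) or B).
          branch 1.2.1 (add D):
            ○ open, literals {B=1, D=1}.
          branch 1.2.2 (add ((not C and not D) or B)):
            ((not C and not D) or B): β-rule — branch into (not C and not D)  //  B.
              branch 1.2.2.1 (add (not C and not D)):
                (not C and not D): α-rule — add not C, not D.
                ○ open, literals {B=1, C=0, D=0}.
              branch 1.2.2.2 (add B):
                ○ open, literals {B=1}.
  branch 2 (add (A or not A)):
    not ((not A implies (D implies (C iff not B))) and not B): β-rule — branch into not (not A implies (D implies (C iff not B)))  //  not not B.
      branch 2.1 (add not (not A implies (D implies (C iff not B)))):
        not (not A implies (D implies (C iff not B))): α-rule — add not A, not (D implies (C iff not B)).
        not (D implies (C iff not B)): α-rule — add D, not (C iff not B).
        (A or not A): β-rule — branch into A  //  not A.
          branch 2.1.1 (add A):
            × closes — contains both A and not A.
          branch 2.1.2 (add not A):
            not (C iff not B): β-rule — branch into C, not not B  //  not C, not B.
              branch 2.1.2.1 (add C, not not B):
                ○ open, literals {A=0, B=1, C=1, D=1}.
              branch 2.1.2.2 (add not C, not B):
                ○ open, literals {A=0, B=0, C=0, D=1}.
      branch 2.2 (add not not B):
        (A or not A): β-rule — branch into A  //  not A.
          branch 2.2.1 (add A):
            ○ open, literals {A=1, B=1}.
          branch 2.2.2 (add not A):
            ○ open, literals {A=0, B=1}.
4 branches closed, 10 open.
An open branch gives a countermodel: A=0, B=1, C=1, D=1 (unmentioned atoms arbitrary); under it the original formula is false.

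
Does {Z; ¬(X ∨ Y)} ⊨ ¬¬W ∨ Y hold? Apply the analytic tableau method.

Initial set: {Z; ¬(X ∨ Y); ¬(¬¬W ∨ Y)}.
¬(X ∨ Y): α-rule — add ¬X, ¬Y.
¬(¬¬W ∨ Y): α-rule — add ¬¬¬W, ¬Y.
¬¬¬W: drop double negation, giving ¬W.
○ open, literals {W=false, X=false, Y=false, Z=true}.
0 branches closed, 1 open.
An open branch gives a countermodel: W=false, X=false, Y=false, Z=true (unmentioned atoms arbitrary); the premises hold there but the conclusion fails.

No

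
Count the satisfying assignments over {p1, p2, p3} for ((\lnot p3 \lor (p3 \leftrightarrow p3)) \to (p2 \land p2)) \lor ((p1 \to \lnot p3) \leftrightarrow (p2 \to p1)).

Initial set: {(((\lnot p3 \lor (p3 \leftrightarrow p3)) \to (p2 \land p2)) \lor ((p1 \to \lnot p3) \leftrightarrow (p2 \to p1)))}.
(((\lnot p3 \lor (p3 \leftrightarrow p3)) \to (p2 \land p2)) \lor ((p1 \to \lnot p3) \leftrightarrow (p2 \to p1))): β-rule — branch into ((\lnot p3 \lor (p3 \leftrightarrow p3)) \to (p2 \land p2))  //  ((p1 \to \lnot p3) \leftrightarrow (p2 \to p1)).
  branch 1 (add ((\lnot p3 \lor (p3 \leftrightarrow p3)) \to (p2 \land p2))):
    ((\lnot p3 \lor (p3 \leftrightarrow p3)) \to (p2 \land p2)): β-rule — branch into \lnot (\lnot p3 \lor (p3 \leftrightarrow p3))  //  (p2 \land p2).
      branch 1.1 (add \lnot (\lnot p3 \lor (p3 \leftrightarrow p3))):
        \lnot (\lnot p3 \lor (p3 \leftrightarrow p3)): α-rule — add \lnot \lnot p3, \lnot (p3 \leftrightarrow p3).
        \lnot (p3 \leftrightarrow p3): β-rule — branch into p3, \lnot p3  //  \lnot p3, p3.
          branch 1.1.1 (add p3, \lnot p3):
            × closes — contains both p3 and \lnot p3.
          branch 1.1.2 (add \lnot p3, p3):
            × closes — contains both p3 and \lnot p3.
      branch 1.2 (add (p2 \land p2)):
        (p2 \land p2): α-rule — add p2, p2.
        ○ open, literals {p2=1}.
  branch 2 (add ((p1 \to \lnot p3) \leftrightarrow (p2 \to p1))):
    ((p1 \to \lnot p3) \leftrightarrow (p2 \to p1)): β-rule — branch into (p1 \to \lnot p3), (p2 \to p1)  //  \lnot (p1 \to \lnot p3), \lnot (p2 \to p1).
      branch 2.1 (add (p1 \to \lnot p3), (p2 \to p1)):
        (p1 \to \lnot p3): β-rule — branch into \lnot p1  //  \lnot p3.
          branch 2.1.1 (add \lnot p1):
            (p2 \to p1): β-rule — branch into \lnot p2  //  p1.
              branch 2.1.1.1 (add \lnot p2):
                ○ open, literals {p1=0, p2=0}.
              branch 2.1.1.2 (add p1):
                × closes — contains both p1 and \lnot p1.
          branch 2.1.2 (add \lnot p3):
            (p2 \to p1): β-rule — branch into \lnot p2  //  p1.
              branch 2.1.2.1 (add \lnot p2):
                ○ open, literals {p2=0, p3=0}.
              branch 2.1.2.2 (add p1):
                ○ open, literals {p1=1, p3=0}.
      branch 2.2 (add \lnot (p1 \to \lnot p3), \lnot (p2 \to p1)):
        \lnot (p1 \to \lnot p3): α-rule — add p1, \lnot \lnot p3.
        \lnot (p2 \to p1): α-rule — add p2, \lnot p1.
        × closes — contains both p1 and \lnot p1.
4 branches closed, 4 open.
Each open branch fixes some atoms; the unmentioned ones are free. Counting distinct full assignments: branch {p2=1} (p1, p3) contributes 4 new; branch {p1=0, p2=0} (p3) contributes 2 new; branch {p2=0, p3=0} (p1) contributes 1 new; branch {p1=1, p3=0} (p2) contributes 0 new. Total: 7.

7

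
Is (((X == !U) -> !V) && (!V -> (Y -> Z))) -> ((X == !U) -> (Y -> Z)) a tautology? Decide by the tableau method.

Assume the negation and expand:
Initial set: {F ((((X == !U) -> !V) && (!V -> (Y -> Z))) -> ((X == !U) -> (Y -> Z)))}.
F ((((X == !U) -> !V) && (!V -> (Y -> Z))) -> ((X == !U) -> (Y -> Z))): α-rule — add T (((X == !U) -> !V) && (!V -> (Y -> Z))), F ((X == !U) -> (Y -> Z)).
T (((X == !U) -> !V) && (!V -> (Y -> Z))): α-rule — add T ((X == !U) -> !V), T (!V -> (Y -> Z)).
F ((X == !U) -> (Y -> Z)): α-rule — add T (X == !U), F (Y -> Z).
F (Y -> Z): α-rule — add T Y, F Z.
T ((X == !U) -> !V): β-rule — branch into F (X == !U)  //  T !V.
  branch 1 (add F (X == !U)):
    T (!V -> (Y -> Z)): β-rule — branch into F !V  //  T (Y -> Z).
      branch 1.1 (add F !V):
        T (X == !U): β-rule — branch into T X, T !U  //  F X, F !U.
          branch 1.1.1 (add T X, T !U):
            F (X == !U): β-rule — branch into T X, F !U  //  F X, T !U.
              branch 1.1.1.1 (add T X, F !U):
                × closes — contains both U and !U.
              branch 1.1.1.2 (add F X, T !U):
                × closes — contains both X and !X.
          branch 1.1.2 (add F X, F !U):
            F (X == !U): β-rule — branch into T X, F !U  //  F X, T !U.
              branch 1.1.2.1 (add T X, F !U):
                × closes — contains both X and !X.
              branch 1.1.2.2 (add F X, T !U):
                × closes — contains both U and !U.
      branch 1.2 (add T (Y -> Z)):
        T (X == !U): β-rule — branch into T X, T !U  //  F X, F !U.
          branch 1.2.1 (add T X, T !U):
            F (X == !U): β-rule — branch into T X, F !U  //  F X, T !U.
              branch 1.2.1.1 (add T X, F !U):
                × closes — contains both U and !U.
              branch 1.2.1.2 (add F X, T !U):
                × closes — contains both X and !X.
          branch 1.2.2 (add F X, F !U):
            F (X == !U): β-rule — branch into T X, F !U  //  F X, T !U.
              branch 1.2.2.1 (add T X, F !U):
                × closes — contains both X and !X.
              branch 1.2.2.2 (add F X, T !U):
                × closes — contains both U and !U.
  branch 2 (add T !V):
    T (!V -> (Y -> Z)): β-rule — branch into F !V  //  T (Y -> Z).
      branch 2.1 (add F !V):
        × closes — contains both V and !V.
      branch 2.2 (add T (Y -> Z)):
        T (X == !U): β-rule — branch into T X, T !U  //  F X, F !U.
          branch 2.2.1 (add T X, T !U):
            T (Y -> Z): β-rule — branch into F Y  //  T Z.
              branch 2.2.1.1 (add F Y):
                × closes — contains both Y and !Y.
              branch 2.2.1.2 (add T Z):
                × closes — contains both Z and !Z.
          branch 2.2.2 (add F X, F !U):
            T (Y -> Z): β-rule — branch into F Y  //  T Z.
              branch 2.2.2.1 (add F Y):
                × closes — contains both Y and !Y.
              branch 2.2.2.2 (add T Z):
                × closes — contains both Z and !Z.
All 13 branches close.
Every branch closed, so the negation is unsatisfiable and the formula is valid.

Valid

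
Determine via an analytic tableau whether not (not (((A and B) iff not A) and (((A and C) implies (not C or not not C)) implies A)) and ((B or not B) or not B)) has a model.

Initial set: {T not (not (((A and B) iff not A) and (((A and C) implies (not C or not not C)) implies A)) and ((B or not B) or not B))}.
T not (not (((A and B) iff not A) and (((A and C) implies (not C or not not C)) implies A)) and ((B or not B) or not B)): β-rule — branch into F not (((A and B) iff not A) and (((A and C) implies (not C or not not C)) implies A))  //  F ((B or not B) or not B).
  branch 1 (add F not (((A and B) iff not A) and (((A and C) implies (not C or not not C)) implies A))):
    F not (((A and B) iff not A) and (((A and C) implies (not C or not not C)) implies A)): α-rule — add T ((A and B) iff not A), T (((A and C) implies (not C or not not C)) implies A).
    T ((A and B) iff not A): β-rule — branch into T (A and B), T not A  //  F (A and B), F not A.
      branch 1.1 (add T (A and B), T not A):
        T (A and B): α-rule — add T A, T B.
        × closes — contains both A and not A.
      branch 1.2 (add F (A and B), F not A):
        T (((A and C) implies (not C or not not C)) implies A): β-rule — branch into F ((A and C) implies (not C or not not C))  //  T A.
          branch 1.2.1 (add F ((A and C) implies (not C or not not C))):
            F ((A and C) implies (not C or not not C)): α-rule — add T (A and C), F (not C or not not C).
            T (A and C): α-rule — add T A, T C.
            F (not C or not not C): α-rule — add F not C, F not not C.
            F not not C: drop double negation, giving F C.
            × closes — contains both C and not C.
          branch 1.2.2 (add T A):
            F (A and B): β-rule — branch into F A  //  F B.
              branch 1.2.2.1 (add F A):
                × closes — contains both A and not A.
              branch 1.2.2.2 (add F B):
                ○ open, literals {A=true, B=false}.
  branch 2 (add F ((B or not B) or not B)):
    F ((B or not B) or not B): α-rule — add F (B or not B), F not B.
    F (B or not B): α-rule — add F B, F not B.
    × closes — contains both B and not B.
4 branches closed, 1 open.
An open branch gives a satisfying assignment: A=true, B=false.

Satisfiable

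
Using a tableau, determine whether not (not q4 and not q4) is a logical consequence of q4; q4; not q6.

Yes

Initial set: {q4; q4; not q6; not not (not q4 and not q4)}.
not not (not q4 and not q4): α-rule — add not q4, not q4.
× closes — contains both q4 and not q4.
All 1 branch closes.
Every branch closed, so the premises entail the conclusion.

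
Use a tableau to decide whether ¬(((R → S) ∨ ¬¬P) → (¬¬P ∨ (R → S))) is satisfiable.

Initial set: {¬(((R → S) ∨ ¬¬P) → (¬¬P ∨ (R → S)))}.
¬(((R → S) ∨ ¬¬P) → (¬¬P ∨ (R → S))): α-rule — add ((R → S) ∨ ¬¬P), ¬(¬¬P ∨ (R → S)).
¬(¬¬P ∨ (R → S)): α-rule — add ¬¬¬P, ¬(R → S).
¬¬¬P: drop double negation, giving ¬P.
¬(R → S): α-rule — add R, ¬S.
((R → S) ∨ ¬¬P): β-rule — branch into (R → S)  //  ¬¬P.
  branch 1 (add (R → S)):
    (R → S): β-rule — branch into ¬R  //  S.
      branch 1.1 (add ¬R):
        × closes — contains both R and ¬R.
      branch 1.2 (add S):
        × closes — contains both S and ¬S.
  branch 2 (add ¬¬P):
    ¬¬P: drop double negation, giving P.
    × closes — contains both P and ¬P.
All 3 branches close.
Every branch closed; the formula is unsatisfiable.

Unsatisfiable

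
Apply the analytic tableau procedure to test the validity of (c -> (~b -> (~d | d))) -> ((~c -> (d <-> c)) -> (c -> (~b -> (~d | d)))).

Assume the negation and expand:
Initial set: {~((c -> (~b -> (~d | d))) -> ((~c -> (d <-> c)) -> (c -> (~b -> (~d | d)))))}.
~((c -> (~b -> (~d | d))) -> ((~c -> (d <-> c)) -> (c -> (~b -> (~d | d))))): α-rule — add (c -> (~b -> (~d | d))), ~((~c -> (d <-> c)) -> (c -> (~b -> (~d | d)))).
~((~c -> (d <-> c)) -> (c -> (~b -> (~d | d)))): α-rule — add (~c -> (d <-> c)), ~(c -> (~b -> (~d | d))).
~(c -> (~b -> (~d | d))): α-rule — add c, ~(~b -> (~d | d)).
~(~b -> (~d | d)): α-rule — add ~b, ~(~d | d).
~(~d | d): α-rule — add ~~d, ~d.
× closes — contains both d and ~d.
All 1 branch closes.
Every branch closed, so the negation is unsatisfiable and the formula is valid.

Valid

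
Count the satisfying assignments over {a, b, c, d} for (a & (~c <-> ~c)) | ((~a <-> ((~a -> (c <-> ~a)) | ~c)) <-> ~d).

Initial set: {T ((a & (~c <-> ~c)) | ((~a <-> ((~a -> (c <-> ~a)) | ~c)) <-> ~d))}.
T ((a & (~c <-> ~c)) | ((~a <-> ((~a -> (c <-> ~a)) | ~c)) <-> ~d)): β-rule — branch into T (a & (~c <-> ~c))  //  T ((~a <-> ((~a -> (c <-> ~a)) | ~c)) <-> ~d).
  branch 1 (add T (a & (~c <-> ~c))):
    T (a & (~c <-> ~c)): α-rule — add T a, T (~c <-> ~c).
    T (~c <-> ~c): β-rule — branch into T ~c, T ~c  //  F ~c, F ~c.
      branch 1.1 (add T ~c, T ~c):
        ○ open, literals {a=T, c=F}.
      branch 1.2 (add F ~c, F ~c):
        ○ open, literals {a=T, c=T}.
  branch 2 (add T ((~a <-> ((~a -> (c <-> ~a)) | ~c)) <-> ~d)):
    T ((~a <-> ((~a -> (c <-> ~a)) | ~c)) <-> ~d): β-rule — branch into T (~a <-> ((~a -> (c <-> ~a)) | ~c)), T ~d  //  F (~a <-> ((~a -> (c <-> ~a)) | ~c)), F ~d.
      branch 2.1 (add T (~a <-> ((~a -> (c <-> ~a)) | ~c)), T ~d):
        T (~a <-> ((~a -> (c <-> ~a)) | ~c)): β-rule — branch into T ~a, T ((~a -> (c <-> ~a)) | ~c)  //  F ~a, F ((~a -> (c <-> ~a)) | ~c).
          branch 2.1.1 (add T ~a, T ((~a -> (c <-> ~a)) | ~c)):
            T ((~a -> (c <-> ~a)) | ~c): β-rule — branch into T (~a -> (c <-> ~a))  //  T ~c.
              branch 2.1.1.1 (add T (~a -> (c <-> ~a))):
                T (~a -> (c <-> ~a)): β-rule — branch into F ~a  //  T (c <-> ~a).
                  branch 2.1.1.1.1 (add F ~a):
                    × closes — contains both a and ~a.
                  branch 2.1.1.1.2 (add T (c <-> ~a)):
                    T (c <-> ~a): β-rule — branch into T c, T ~a  //  F c, F ~a.
                      branch 2.1.1.1.2.1 (add T c, T ~a):
                        ○ open, literals {a=F, c=T, d=F}.
                      branch 2.1.1.1.2.2 (add F c, F ~a):
                        × closes — contains both a and ~a.
              branch 2.1.1.2 (add T ~c):
                ○ open, literals {a=F, c=F, d=F}.
          branch 2.1.2 (add F ~a, F ((~a -> (c <-> ~a)) | ~c)):
            F ((~a -> (c <-> ~a)) | ~c): α-rule — add F (~a -> (c <-> ~a)), F ~c.
            F (~a -> (c <-> ~a)): α-rule — add T ~a, F (c <-> ~a).
            × closes — contains both a and ~a.
      branch 2.2 (add F (~a <-> ((~a -> (c <-> ~a)) | ~c)), F ~d):
        F (~a <-> ((~a -> (c <-> ~a)) | ~c)): β-rule — branch into T ~a, F ((~a -> (c <-> ~a)) | ~c)  //  F ~a, T ((~a -> (c <-> ~a)) | ~c).
          branch 2.2.1 (add T ~a, F ((~a -> (c <-> ~a)) | ~c)):
            F ((~a -> (c <-> ~a)) | ~c): α-rule — add F (~a -> (c <-> ~a)), F ~c.
            F (~a -> (c <-> ~a)): α-rule — add T ~a, F (c <-> ~a).
            F (c <-> ~a): β-rule — branch into T c, F ~a  //  F c, T ~a.
              branch 2.2.1.1 (add T c, F ~a):
                × closes — contains both a and ~a.
              branch 2.2.1.2 (add F c, T ~a):
                × closes — contains both c and ~c.
          branch 2.2.2 (add F ~a, T ((~a -> (c <-> ~a)) | ~c)):
            T ((~a -> (c <-> ~a)) | ~c): β-rule — branch into T (~a -> (c <-> ~a))  //  T ~c.
              branch 2.2.2.1 (add T (~a -> (c <-> ~a))):
                T (~a -> (c <-> ~a)): β-rule — branch into F ~a  //  T (c <-> ~a).
                  branch 2.2.2.1.1 (add F ~a):
                    ○ open, literals {a=T, d=T}.
                  branch 2.2.2.1.2 (add T (c <-> ~a)):
                    T (c <-> ~a): β-rule — branch into T c, T ~a  //  F c, F ~a.
                      branch 2.2.2.1.2.1 (add T c, T ~a):
                        × closes — contains both a and ~a.
                      branch 2.2.2.1.2.2 (add F c, F ~a):
                        ○ open, literals {a=T, c=F, d=T}.
              branch 2.2.2.2 (add T ~c):
                ○ open, literals {a=T, c=F, d=T}.
6 branches closed, 7 open.
Each open branch fixes some atoms; the unmentioned ones are free. Counting distinct full assignments: branch {a=T, c=F} (b, d) contributes 4 new; branch {a=T, c=T} (b, d) contributes 4 new; branch {a=F, c=T, d=F} (b) contributes 2 new; branch {a=F, c=F, d=F} (b) contributes 2 new; branch {a=T, d=T} (b, c) contributes 0 new; branch {a=T, c=F, d=T} (b) contributes 0 new; branch {a=T, c=F, d=T} (b) contributes 0 new. Total: 12.

12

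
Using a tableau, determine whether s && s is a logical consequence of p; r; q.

Initial set: {T p; T r; T q; F (s && s)}.
F (s && s): β-rule — branch into F s  //  F s.
  branch 1 (add F s):
    ○ open, literals {p=true, q=true, r=true, s=false}.
  branch 2 (add F s):
    ○ open, literals {p=true, q=true, r=true, s=false}.
0 branches closed, 2 open.
An open branch gives a countermodel: p=true, q=true, r=true, s=false (unmentioned atoms arbitrary); the premises hold there but the conclusion fails.

No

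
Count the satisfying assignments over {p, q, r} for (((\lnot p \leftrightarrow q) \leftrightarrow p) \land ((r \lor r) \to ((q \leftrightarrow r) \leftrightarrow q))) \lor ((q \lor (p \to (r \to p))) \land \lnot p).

6

Initial set: {((((\lnot p \leftrightarrow q) \leftrightarrow p) \land ((r \lor r) \to ((q \leftrightarrow r) \leftrightarrow q))) \lor ((q \lor (p \to (r \to p))) \land \lnot p))}.
((((\lnot p \leftrightarrow q) \leftrightarrow p) \land ((r \lor r) \to ((q \leftrightarrow r) \leftrightarrow q))) \lor ((q \lor (p \to (r \to p))) \land \lnot p)): β-rule — branch into (((\lnot p \leftrightarrow q) \leftrightarrow p) \land ((r \lor r) \to ((q \leftrightarrow r) \leftrightarrow q)))  //  ((q \lor (p \to (r \to p))) \land \lnot p).
  branch 1 (add (((\lnot p \leftrightarrow q) \leftrightarrow p) \land ((r \lor r) \to ((q \leftrightarrow r) \leftrightarrow q)))):
    (((\lnot p \leftrightarrow q) \leftrightarrow p) \land ((r \lor r) \to ((q \leftrightarrow r) \leftrightarrow q))): α-rule — add ((\lnot p \leftrightarrow q) \leftrightarrow p), ((r \lor r) \to ((q \leftrightarrow r) \leftrightarrow q)).
    ((\lnot p \leftrightarrow q) \leftrightarrow p): β-rule — branch into (\lnot p \leftrightarrow q), p  //  \lnot (\lnot p \leftrightarrow q), \lnot p.
      branch 1.1 (add (\lnot p \leftrightarrow q), p):
        ((r \lor r) \to ((q \leftrightarrow r) \leftrightarrow q)): β-rule — branch into \lnot (r \lor r)  //  ((q \leftrightarrow r) \leftrightarrow q).
          branch 1.1.1 (add \lnot (r \lor r)):
            \lnot (r \lor r): α-rule — add \lnot r, \lnot r.
            (\lnot p \leftrightarrow q): β-rule — branch into \lnot p, q  //  \lnot \lnot p, \lnot q.
              branch 1.1.1.1 (add \lnot p, q):
                × closes — contains both p and \lnot p.
              branch 1.1.1.2 (add \lnot \lnot p, \lnot q):
                ○ open, literals {p=1, q=0, r=0}.
          branch 1.1.2 (add ((q \leftrightarrow r) \leftrightarrow q)):
            (\lnot p \leftrightarrow q): β-rule — branch into \lnot p, q  //  \lnot \lnot p, \lnot q.
              branch 1.1.2.1 (add \lnot p, q):
                × closes — contains both p and \lnot p.
              branch 1.1.2.2 (add \lnot \lnot p, \lnot q):
                ((q \leftrightarrow r) \leftrightarrow q): β-rule — branch into (q \leftrightarrow r), q  //  \lnot (q \leftrightarrow r), \lnot q.
                  branch 1.1.2.2.1 (add (q \leftrightarrow r), q):
                    × closes — contains both q and \lnot q.
                  branch 1.1.2.2.2 (add \lnot (q \leftrightarrow r), \lnot q):
                    \lnot (q \leftrightarrow r): β-rule — branch into q, \lnot r  //  \lnot q, r.
                      branch 1.1.2.2.2.1 (add q, \lnot r):
                        × closes — contains both q and \lnot q.
                      branch 1.1.2.2.2.2 (add \lnot q, r):
                        ○ open, literals {p=1, q=0, r=1}.
      branch 1.2 (add \lnot (\lnot p \leftrightarrow q), \lnot p):
        ((r \lor r) \to ((q \leftrightarrow r) \leftrightarrow q)): β-rule — branch into \lnot (r \lor r)  //  ((q \leftrightarrow r) \leftrightarrow q).
          branch 1.2.1 (add \lnot (r \lor r)):
            \lnot (r \lor r): α-rule — add \lnot r, \lnot r.
            \lnot (\lnot p \leftrightarrow q): β-rule — branch into \lnot p, \lnot q  //  \lnot \lnot p, q.
              branch 1.2.1.1 (add \lnot p, \lnot q):
                ○ open, literals {p=0, q=0, r=0}.
              branch 1.2.1.2 (add \lnot \lnot p, q):
                × closes — contains both p and \lnot p.
          branch 1.2.2 (add ((q \leftrightarrow r) \leftrightarrow q)):
            \lnot (\lnot p \leftrightarrow q): β-rule — branch into \lnot p, \lnot q  //  \lnot \lnot p, q.
              branch 1.2.2.1 (add \lnot p, \lnot q):
                ((q \leftrightarrow r) \leftrightarrow q): β-rule — branch into (q \leftrightarrow r), q  //  \lnot (q \leftrightarrow r), \lnot q.
                  branch 1.2.2.1.1 (add (q \leftrightarrow r), q):
                    × closes — contains both q and \lnot q.
                  branch 1.2.2.1.2 (add \lnot (q \leftrightarrow r), \lnot q):
                    \lnot (q \leftrightarrow r): β-rule — branch into q, \lnot r  //  \lnot q, r.
                      branch 1.2.2.1.2.1 (add q, \lnot r):
                        × closes — contains both q and \lnot q.
                      branch 1.2.2.1.2.2 (add \lnot q, r):
                        ○ open, literals {p=0, q=0, r=1}.
              branch 1.2.2.2 (add \lnot \lnot p, q):
                × closes — contains both p and \lnot p.
  branch 2 (add ((q \lor (p \to (r \to p))) \land \lnot p)):
    ((q \lor (p \to (r \to p))) \land \lnot p): α-rule — add (q \lor (p \to (r \to p))), \lnot p.
    (q \lor (p \to (r \to p))): β-rule — branch into q  //  (p \to (r \to p)).
      branch 2.1 (add q):
        ○ open, literals {p=0, q=1}.
      branch 2.2 (add (p \to (r \to p))):
        (p \to (r \to p)): β-rule — branch into \lnot p  //  (r \to p).
          branch 2.2.1 (add \lnot p):
            ○ open, literals {p=0}.
          branch 2.2.2 (add (r \to p)):
            (r \to p): β-rule — branch into \lnot r  //  p.
              branch 2.2.2.1 (add \lnot r):
                ○ open, literals {p=0, r=0}.
              branch 2.2.2.2 (add p):
                × closes — contains both p and \lnot p.
9 branches closed, 7 open.
Each open branch fixes some atoms; the unmentioned ones are free. Counting distinct full assignments: branch {p=1, q=0, r=0} (none free) contributes 1 new; branch {p=1, q=0, r=1} (none free) contributes 1 new; branch {p=0, q=0, r=0} (none free) contributes 1 new; branch {p=0, q=0, r=1} (none free) contributes 1 new; branch {p=0, q=1} (r) contributes 2 new; branch {p=0} (q, r) contributes 0 new; branch {p=0, r=0} (q) contributes 0 new. Total: 6.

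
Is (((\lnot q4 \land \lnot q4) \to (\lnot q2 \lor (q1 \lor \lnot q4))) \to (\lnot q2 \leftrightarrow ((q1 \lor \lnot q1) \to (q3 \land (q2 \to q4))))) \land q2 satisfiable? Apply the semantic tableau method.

Initial set: {((((\lnot q4 \land \lnot q4) \to (\lnot q2 \lor (q1 \lor \lnot q4))) \to (\lnot q2 \leftrightarrow ((q1 \lor \lnot q1) \to (q3 \land (q2 \to q4))))) \land q2)}.
((((\lnot q4 \land \lnot q4) \to (\lnot q2 \lor (q1 \lor \lnot q4))) \to (\lnot q2 \leftrightarrow ((q1 \lor \lnot q1) \to (q3 \land (q2 \to q4))))) \land q2): α-rule — add (((\lnot q4 \land \lnot q4) \to (\lnot q2 \lor (q1 \lor \lnot q4))) \to (\lnot q2 \leftrightarrow ((q1 \lor \lnot q1) \to (q3 \land (q2 \to q4))))), q2.
(((\lnot q4 \land \lnot q4) \to (\lnot q2 \lor (q1 \lor \lnot q4))) \to (\lnot q2 \leftrightarrow ((q1 \lor \lnot q1) \to (q3 \land (q2 \to q4))))): β-rule — branch into \lnot ((\lnot q4 \land \lnot q4) \to (\lnot q2 \lor (q1 \lor \lnot q4)))  //  (\lnot q2 \leftrightarrow ((q1 \lor \lnot q1) \to (q3 \land (q2 \to q4)))).
  branch 1 (add \lnot ((\lnot q4 \land \lnot q4) \to (\lnot q2 \lor (q1 \lor \lnot q4)))):
    \lnot ((\lnot q4 \land \lnot q4) \to (\lnot q2 \lor (q1 \lor \lnot q4))): α-rule — add (\lnot q4 \land \lnot q4), \lnot (\lnot q2 \lor (q1 \lor \lnot q4)).
    (\lnot q4 \land \lnot q4): α-rule — add \lnot q4, \lnot q4.
    \lnot (\lnot q2 \lor (q1 \lor \lnot q4)): α-rule — add \lnot \lnot q2, \lnot (q1 \lor \lnot q4).
    \lnot (q1 \lor \lnot q4): α-rule — add \lnot q1, \lnot \lnot q4.
    × closes — contains both q4 and \lnot q4.
  branch 2 (add (\lnot q2 \leftrightarrow ((q1 \lor \lnot q1) \to (q3 \land (q2 \to q4))))):
    (\lnot q2 \leftrightarrow ((q1 \lor \lnot q1) \to (q3 \land (q2 \to q4)))): β-rule — branch into \lnot q2, ((q1 \lor \lnot q1) \to (q3 \land (q2 \to q4)))  //  \lnot \lnot q2, \lnot ((q1 \lor \lnot q1) \to (q3 \land (q2 \to q4))).
      branch 2.1 (add \lnot q2, ((q1 \lor \lnot q1) \to (q3 \land (q2 \to q4)))):
        × closes — contains both q2 and \lnot q2.
      branch 2.2 (add \lnot \lnot q2, \lnot ((q1 \lor \lnot q1) \to (q3 \land (q2 \to q4)))):
        \lnot ((q1 \lor \lnot q1) \to (q3 \land (q2 \to q4))): α-rule — add (q1 \lor \lnot q1), \lnot (q3 \land (q2 \to q4)).
        (q1 \lor \lnot q1): β-rule — branch into q1  //  \lnot q1.
          branch 2.2.1 (add q1):
            \lnot (q3 \land (q2 \to q4)): β-rule — branch into \lnot q3  //  \lnot (q2 \to q4).
              branch 2.2.1.1 (add \lnot q3):
                ○ open, literals {q1=1, q2=1, q3=0}.
              branch 2.2.1.2 (add \lnot (q2 \to q4)):
                \lnot (q2 \to q4): α-rule — add q2, \lnot q4.
                ○ open, literals {q1=1, q2=1, q4=0}.
          branch 2.2.2 (add \lnot q1):
            \lnot (q3 \land (q2 \to q4)): β-rule — branch into \lnot q3  //  \lnot (q2 \to q4).
              branch 2.2.2.1 (add \lnot q3):
                ○ open, literals {q1=0, q2=1, q3=0}.
              branch 2.2.2.2 (add \lnot (q2 \to q4)):
                \lnot (q2 \to q4): α-rule — add q2, \lnot q4.
                ○ open, literals {q1=0, q2=1, q4=0}.
2 branches closed, 4 open.
An open branch gives a satisfying assignment: q1=1, q2=1, q3=0.

Satisfiable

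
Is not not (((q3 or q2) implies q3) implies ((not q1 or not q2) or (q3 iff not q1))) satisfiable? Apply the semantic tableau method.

Satisfiable

Initial set: {not not (((q3 or q2) implies q3) implies ((not q1 or not q2) or (q3 iff not q1)))}.
not not (((q3 or q2) implies q3) implies ((not q1 or not q2) or (q3 iff not q1))): drop double negation, giving (((q3 or q2) implies q3) implies ((not q1 or not q2) or (q3 iff not q1))).
(((q3 or q2) implies q3) implies ((not q1 or not q2) or (q3 iff not q1))): β-rule — branch into not ((q3 or q2) implies q3)  //  ((not q1 or not q2) or (q3 iff not q1)).
  branch 1 (add not ((q3 or q2) implies q3)):
    not ((q3 or q2) implies q3): α-rule — add (q3 or q2), not q3.
    (q3 or q2): β-rule — branch into q3  //  q2.
      branch 1.1 (add q3):
        × closes — contains both q3 and not q3.
      branch 1.2 (add q2):
        ○ open, literals {q2=true, q3=false}.
  branch 2 (add ((not q1 or not q2) or (q3 iff not q1))):
    ((not q1 or not q2) or (q3 iff not q1)): β-rule — branch into (not q1 or not q2)  //  (q3 iff not q1).
      branch 2.1 (add (not q1 or not q2)):
        (not q1 or not q2): β-rule — branch into not q1  //  not q2.
          branch 2.1.1 (add not q1):
            ○ open, literals {q1=false}.
          branch 2.1.2 (add not q2):
            ○ open, literals {q2=false}.
      branch 2.2 (add (q3 iff not q1)):
        (q3 iff not q1): β-rule — branch into q3, not q1  //  not q3, not not q1.
          branch 2.2.1 (add q3, not q1):
            ○ open, literals {q1=false, q3=true}.
          branch 2.2.2 (add not q3, not not q1):
            ○ open, literals {q1=true, q3=false}.
1 branch closed, 5 open.
An open branch gives a satisfying assignment: q2=true, q3=false.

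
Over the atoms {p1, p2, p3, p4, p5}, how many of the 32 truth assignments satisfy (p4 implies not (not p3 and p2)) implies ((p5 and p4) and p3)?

Initial set: {((p4 implies not (not p3 and p2)) implies ((p5 and p4) and p3))}.
((p4 implies not (not p3 and p2)) implies ((p5 and p4) and p3)): β-rule — branch into not (p4 implies not (not p3 and p2))  //  ((p5 and p4) and p3).
  branch 1 (add not (p4 implies not (not p3 and p2))):
    not (p4 implies not (not p3 and p2)): α-rule — add p4, not not (not p3 and p2).
    not not (not p3 and p2): α-rule — add not p3, p2.
    ○ open, literals {p2=T, p3=F, p4=T}.
  branch 2 (add ((p5 and p4) and p3)):
    ((p5 and p4) and p3): α-rule — add (p5 and p4), p3.
    (p5 and p4): α-rule — add p5, p4.
    ○ open, literals {p3=T, p4=T, p5=T}.
0 branches closed, 2 open.
Each open branch fixes some atoms; the unmentioned ones are free. Counting distinct full assignments: branch {p2=T, p3=F, p4=T} (p1, p5) contributes 4 new; branch {p3=T, p4=T, p5=T} (p1, p2) contributes 4 new. Total: 8.

8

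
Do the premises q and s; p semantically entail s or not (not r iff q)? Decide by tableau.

Initial set: {(q and s); p; not (s or not (not r iff q))}.
(q and s): α-rule — add q, s.
not (s or not (not r iff q)): α-rule — add not s, not not (not r iff q).
× closes — contains both s and not s.
All 1 branch closes.
Every branch closed, so the premises entail the conclusion.

Yes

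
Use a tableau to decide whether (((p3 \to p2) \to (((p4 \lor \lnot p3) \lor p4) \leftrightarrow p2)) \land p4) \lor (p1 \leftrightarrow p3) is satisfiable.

Satisfiable

Initial set: {((((p3 \to p2) \to (((p4 \lor \lnot p3) \lor p4) \leftrightarrow p2)) \land p4) \lor (p1 \leftrightarrow p3))}.
((((p3 \to p2) \to (((p4 \lor \lnot p3) \lor p4) \leftrightarrow p2)) \land p4) \lor (p1 \leftrightarrow p3)): β-rule — branch into (((p3 \to p2) \to (((p4 \lor \lnot p3) \lor p4) \leftrightarrow p2)) \land p4)  //  (p1 \leftrightarrow p3).
  branch 1 (add (((p3 \to p2) \to (((p4 \lor \lnot p3) \lor p4) \leftrightarrow p2)) \land p4)):
    (((p3 \to p2) \to (((p4 \lor \lnot p3) \lor p4) \leftrightarrow p2)) \land p4): α-rule — add ((p3 \to p2) \to (((p4 \lor \lnot p3) \lor p4) \leftrightarrow p2)), p4.
    ((p3 \to p2) \to (((p4 \lor \lnot p3) \lor p4) \leftrightarrow p2)): β-rule — branch into \lnot (p3 \to p2)  //  (((p4 \lor \lnot p3) \lor p4) \leftrightarrow p2).
      branch 1.1 (add \lnot (p3 \to p2)):
        \lnot (p3 \to p2): α-rule — add p3, \lnot p2.
        ○ open, literals {p2=false, p3=true, p4=true}.
      branch 1.2 (add (((p4 \lor \lnot p3) \lor p4) \leftrightarrow p2)):
        (((p4 \lor \lnot p3) \lor p4) \leftrightarrow p2): β-rule — branch into ((p4 \lor \lnot p3) \lor p4), p2  //  \lnot ((p4 \lor \lnot p3) \lor p4), \lnot p2.
          branch 1.2.1 (add ((p4 \lor \lnot p3) \lor p4), p2):
            ((p4 \lor \lnot p3) \lor p4): β-rule — branch into (p4 \lor \lnot p3)  //  p4.
              branch 1.2.1.1 (add (p4 \lor \lnot p3)):
                (p4 \lor \lnot p3): β-rule — branch into p4  //  \lnot p3.
                  branch 1.2.1.1.1 (add p4):
                    ○ open, literals {p2=true, p4=true}.
                  branch 1.2.1.1.2 (add \lnot p3):
                    ○ open, literals {p2=true, p3=false, p4=true}.
              branch 1.2.1.2 (add p4):
                ○ open, literals {p2=true, p4=true}.
          branch 1.2.2 (add \lnot ((p4 \lor \lnot p3) \lor p4), \lnot p2):
            \lnot ((p4 \lor \lnot p3) \lor p4): α-rule — add \lnot (p4 \lor \lnot p3), \lnot p4.
            × closes — contains both p4 and \lnot p4.
  branch 2 (add (p1 \leftrightarrow p3)):
    (p1 \leftrightarrow p3): β-rule — branch into p1, p3  //  \lnot p1, \lnot p3.
      branch 2.1 (add p1, p3):
        ○ open, literals {p1=true, p3=true}.
      branch 2.2 (add \lnot p1, \lnot p3):
        ○ open, literals {p1=false, p3=false}.
1 branch closed, 6 open.
An open branch gives a satisfying assignment: p2=false, p3=true, p4=true.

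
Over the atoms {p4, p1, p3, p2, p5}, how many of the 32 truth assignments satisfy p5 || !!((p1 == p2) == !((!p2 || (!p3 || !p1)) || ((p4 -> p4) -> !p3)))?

26

Initial set: {(p5 || !!((p1 == p2) == !((!p2 || (!p3 || !p1)) || ((p4 -> p4) -> !p3))))}.
(p5 || !!((p1 == p2) == !((!p2 || (!p3 || !p1)) || ((p4 -> p4) -> !p3)))): β-rule — branch into p5  //  !!((p1 == p2) == !((!p2 || (!p3 || !p1)) || ((p4 -> p4) -> !p3))).
  branch 1 (add p5):
    ○ open, literals {p5=true}.
  branch 2 (add !!((p1 == p2) == !((!p2 || (!p3 || !p1)) || ((p4 -> p4) -> !p3)))):
    !!((p1 == p2) == !((!p2 || (!p3 || !p1)) || ((p4 -> p4) -> !p3))): drop double negation, giving ((p1 == p2) == !((!p2 || (!p3 || !p1)) || ((p4 -> p4) -> !p3))).
    ((p1 == p2) == !((!p2 || (!p3 || !p1)) || ((p4 -> p4) -> !p3))): β-rule — branch into (p1 == p2), !((!p2 || (!p3 || !p1)) || ((p4 -> p4) -> !p3))  //  !(p1 == p2), !!((!p2 || (!p3 || !p1)) || ((p4 -> p4) -> !p3)).
      branch 2.1 (add (p1 == p2), !((!p2 || (!p3 || !p1)) || ((p4 -> p4) -> !p3))):
        !((!p2 || (!p3 || !p1)) || ((p4 -> p4) -> !p3)): α-rule — add !(!p2 || (!p3 || !p1)), !((p4 -> p4) -> !p3).
        !(!p2 || (!p3 || !p1)): α-rule — add !!p2, !(!p3 || !p1).
        !((p4 -> p4) -> !p3): α-rule — add (p4 -> p4), !!p3.
        !(!p3 || !p1): α-rule — add !!p3, !!p1.
        (p1 == p2): β-rule — branch into p1, p2  //  !p1, !p2.
          branch 2.1.1 (add p1, p2):
            (p4 -> p4): β-rule — branch into !p4  //  p4.
              branch 2.1.1.1 (add !p4):
                ○ open, literals {p1=true, p2=true, p3=true, p4=false}.
              branch 2.1.1.2 (add p4):
                ○ open, literals {p1=true, p2=true, p3=true, p4=true}.
          branch 2.1.2 (add !p1, !p2):
            × closes — contains both p1 and !p1.
      branch 2.2 (add !(p1 == p2), !!((!p2 || (!p3 || !p1)) || ((p4 -> p4) -> !p3))):
        !(p1 == p2): β-rule — branch into p1, !p2  //  !p1, p2.
          branch 2.2.1 (add p1, !p2):
            !!((!p2 || (!p3 || !p1)) || ((p4 -> p4) -> !p3)): β-rule — branch into (!p2 || (!p3 || !p1))  //  ((p4 -> p4) -> !p3).
              branch 2.2.1.1 (add (!p2 || (!p3 || !p1))):
                (!p2 || (!p3 || !p1)): β-rule — branch into !p2  //  (!p3 || !p1).
                  branch 2.2.1.1.1 (add !p2):
                    ○ open, literals {p1=true, p2=false}.
                  branch 2.2.1.1.2 (add (!p3 || !p1)):
                    (!p3 || !p1): β-rule — branch into !p3  //  !p1.
                      branch 2.2.1.1.2.1 (add !p3):
                        ○ open, literals {p1=true, p2=false, p3=false}.
                      branch 2.2.1.1.2.2 (add !p1):
                        × closes — contains both p1 and !p1.
              branch 2.2.1.2 (add ((p4 -> p4) -> !p3)):
                ((p4 -> p4) -> !p3): β-rule — branch into !(p4 -> p4)  //  !p3.
                  branch 2.2.1.2.1 (add !(p4 -> p4)):
                    !(p4 -> p4): α-rule — add p4, !p4.
                    × closes — contains both p4 and !p4.
                  branch 2.2.1.2.2 (add !p3):
                    ○ open, literals {p1=true, p2=false, p3=false}.
          branch 2.2.2 (add !p1, p2):
            !!((!p2 || (!p3 || !p1)) || ((p4 -> p4) -> !p3)): β-rule — branch into (!p2 || (!p3 || !p1))  //  ((p4 -> p4) -> !p3).
              branch 2.2.2.1 (add (!p2 || (!p3 || !p1))):
                (!p2 || (!p3 || !p1)): β-rule — branch into !p2  //  (!p3 || !p1).
                  branch 2.2.2.1.1 (add !p2):
                    × closes — contains both p2 and !p2.
                  branch 2.2.2.1.2 (add (!p3 || !p1)):
                    (!p3 || !p1): β-rule — branch into !p3  //  !p1.
                      branch 2.2.2.1.2.1 (add !p3):
                        ○ open, literals {p1=false, p2=true, p3=false}.
                      branch 2.2.2.1.2.2 (add !p1):
                        ○ open, literals {p1=false, p2=true}.
              branch 2.2.2.2 (add ((p4 -> p4) -> !p3)):
                ((p4 -> p4) -> !p3): β-rule — branch into !(p4 -> p4)  //  !p3.
                  branch 2.2.2.2.1 (add !(p4 -> p4)):
                    !(p4 -> p4): α-rule — add p4, !p4.
                    × closes — contains both p4 and !p4.
                  branch 2.2.2.2.2 (add !p3):
                    ○ open, literals {p1=false, p2=true, p3=false}.
5 branches closed, 9 open.
Each open branch fixes some atoms; the unmentioned ones are free. Counting distinct full assignments: branch {p5=true} (p4, p1, p3, p2) contributes 16 new; branch {p1=true, p2=true, p3=true, p4=false} (p5) contributes 1 new; branch {p1=true, p2=true, p3=true, p4=true} (p5) contributes 1 new; branch {p1=true, p2=false} (p4, p3, p5) contributes 4 new; branch {p1=true, p2=false, p3=false} (p4, p5) contributes 0 new; branch {p1=true, p2=false, p3=false} (p4, p5) contributes 0 new; branch {p1=false, p2=true, p3=false} (p4, p5) contributes 2 new; branch {p1=false, p2=true} (p4, p3, p5) contributes 2 new; branch {p1=false, p2=true, p3=false} (p4, p5) contributes 0 new. Total: 26.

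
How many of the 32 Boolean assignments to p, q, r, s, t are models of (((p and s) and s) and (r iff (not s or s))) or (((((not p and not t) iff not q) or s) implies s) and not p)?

Initial set: {((((p and s) and s) and (r iff (not s or s))) or (((((not p and not t) iff not q) or s) implies s) and not p))}.
((((p and s) and s) and (r iff (not s or s))) or (((((not p and not t) iff not q) or s) implies s) and not p)): β-rule — branch into (((p and s) and s) and (r iff (not s or s)))  //  (((((not p and not t) iff not q) or s) implies s) and not p).
  branch 1 (add (((p and s) and s) and (r iff (not s or s)))):
    (((p and s) and s) and (r iff (not s or s))): α-rule — add ((p and s) and s), (r iff (not s or s)).
    ((p and s) and s): α-rule — add (p and s), s.
    (p and s): α-rule — add p, s.
    (r iff (not s or s)): β-rule — branch into r, (not s or s)  //  not r, not (not s or s).
      branch 1.1 (add r, (not s or s)):
        (not s or s): β-rule — branch into not s  //  s.
          branch 1.1.1 (add not s):
            × closes — contains both s and not s.
          branch 1.1.2 (add s):
            ○ open, literals {p=T, r=T, s=T}.
      branch 1.2 (add not r, not (not s or s)):
        not (not s or s): α-rule — add not not s, not s.
        × closes — contains both s and not s.
  branch 2 (add (((((not p and not t) iff not q) or s) implies s) and not p)):
    (((((not p and not t) iff not q) or s) implies s) and not p): α-rule — add ((((not p and not t) iff not q) or s) implies s), not p.
    ((((not p and not t) iff not q) or s) implies s): β-rule — branch into not (((not p and not t) iff not q) or s)  //  s.
      branch 2.1 (add not (((not p and not t) iff not q) or s)):
        not (((not p and not t) iff not q) or s): α-rule — add not ((not p and not t) iff not q), not s.
        not ((not p and not t) iff not q): β-rule — branch into (not p and not t), not not q  //  not (not p and not t), not q.
          branch 2.1.1 (add (not p and not t), not not q):
            (not p and not t): α-rule — add not p, not t.
            ○ open, literals {p=F, q=T, s=F, t=F}.
          branch 2.1.2 (add not (not p and not t), not q):
            not (not p and not t): β-rule — branch into not not p  //  not not t.
              branch 2.1.2.1 (add not not p):
                × closes — contains both p and not p.
              branch 2.1.2.2 (add not not t):
                ○ open, literals {p=F, q=F, s=F, t=T}.
      branch 2.2 (add s):
        ○ open, literals {p=F, s=T}.
3 branches closed, 4 open.
Each open branch fixes some atoms; the unmentioned ones are free. Counting distinct full assignments: branch {p=T, r=T, s=T} (q, t) contributes 4 new; branch {p=F, q=T, s=F, t=F} (r) contributes 2 new; branch {p=F, q=F, s=F, t=T} (r) contributes 2 new; branch {p=F, s=T} (q, r, t) contributes 8 new. Total: 16.

16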